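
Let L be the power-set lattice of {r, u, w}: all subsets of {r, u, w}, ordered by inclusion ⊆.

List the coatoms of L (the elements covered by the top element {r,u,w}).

{r,u}, {r,w}, {u,w}

The coatoms are exactly the elements covered by {r,u,w}: {r,u}, {r,w}, {u,w}.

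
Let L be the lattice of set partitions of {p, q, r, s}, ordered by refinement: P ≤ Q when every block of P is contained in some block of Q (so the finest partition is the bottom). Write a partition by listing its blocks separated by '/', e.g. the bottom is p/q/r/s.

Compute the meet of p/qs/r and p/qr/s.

p/q/r/s

The meet (common refinement) of p/qs/r and p/qr/s intersects blocks pairwise, giving p/q/r/s.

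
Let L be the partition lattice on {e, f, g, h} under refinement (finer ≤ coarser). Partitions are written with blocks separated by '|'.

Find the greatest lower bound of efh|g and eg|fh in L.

Common lower bounds of {efh|g, eg|fh}: e|fh|g, e|f|g|h.
The greatest among these is e|fh|g.

e|fh|g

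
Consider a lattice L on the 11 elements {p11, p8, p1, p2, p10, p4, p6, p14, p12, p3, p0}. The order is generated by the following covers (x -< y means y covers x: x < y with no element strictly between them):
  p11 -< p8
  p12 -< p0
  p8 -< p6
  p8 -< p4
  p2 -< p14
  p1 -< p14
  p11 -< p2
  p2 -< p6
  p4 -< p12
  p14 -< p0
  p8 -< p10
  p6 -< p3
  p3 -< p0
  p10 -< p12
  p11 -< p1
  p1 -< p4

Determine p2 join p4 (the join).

p0

Common upper bounds of {p2, p4}: p0.
The least among these is p0.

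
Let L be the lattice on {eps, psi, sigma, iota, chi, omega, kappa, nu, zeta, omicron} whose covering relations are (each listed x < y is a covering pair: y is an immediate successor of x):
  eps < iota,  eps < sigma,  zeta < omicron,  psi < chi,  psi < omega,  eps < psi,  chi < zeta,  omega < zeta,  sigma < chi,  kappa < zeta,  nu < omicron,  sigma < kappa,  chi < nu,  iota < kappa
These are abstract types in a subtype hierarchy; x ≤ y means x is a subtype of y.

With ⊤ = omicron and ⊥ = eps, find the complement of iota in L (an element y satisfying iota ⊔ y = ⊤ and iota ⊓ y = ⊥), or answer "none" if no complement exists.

nu

Need y with iota ∨ y = omicron and iota ∧ y = eps.
Checking each element gives: nu.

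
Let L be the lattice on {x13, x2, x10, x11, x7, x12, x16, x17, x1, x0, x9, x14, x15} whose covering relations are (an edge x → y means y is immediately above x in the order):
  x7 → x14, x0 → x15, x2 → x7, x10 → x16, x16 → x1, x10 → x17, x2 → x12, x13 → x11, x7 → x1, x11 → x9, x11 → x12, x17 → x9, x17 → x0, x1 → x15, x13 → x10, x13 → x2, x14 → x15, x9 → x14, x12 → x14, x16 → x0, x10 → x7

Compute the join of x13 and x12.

x12

Common upper bounds of {x13, x12}: x12, x14, x15.
The least among these is x12.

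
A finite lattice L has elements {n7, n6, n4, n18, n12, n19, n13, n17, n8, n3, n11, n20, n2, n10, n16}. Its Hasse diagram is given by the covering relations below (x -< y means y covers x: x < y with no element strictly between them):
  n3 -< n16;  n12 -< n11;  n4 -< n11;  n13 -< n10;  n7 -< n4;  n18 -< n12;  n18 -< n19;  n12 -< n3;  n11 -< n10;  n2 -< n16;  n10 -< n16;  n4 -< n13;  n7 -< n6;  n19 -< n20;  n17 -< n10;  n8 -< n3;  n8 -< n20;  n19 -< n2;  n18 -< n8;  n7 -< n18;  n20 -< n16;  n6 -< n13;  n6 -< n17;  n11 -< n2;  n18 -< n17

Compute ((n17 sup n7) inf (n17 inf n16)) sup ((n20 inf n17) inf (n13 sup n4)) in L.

n17 ∨ n7 = n17
n17 ∧ n16 = n17
n17 ∧ n17 = n17
n20 ∧ n17 = n18
n13 ∨ n4 = n13
n18 ∧ n13 = n7
n17 ∨ n7 = n17

n17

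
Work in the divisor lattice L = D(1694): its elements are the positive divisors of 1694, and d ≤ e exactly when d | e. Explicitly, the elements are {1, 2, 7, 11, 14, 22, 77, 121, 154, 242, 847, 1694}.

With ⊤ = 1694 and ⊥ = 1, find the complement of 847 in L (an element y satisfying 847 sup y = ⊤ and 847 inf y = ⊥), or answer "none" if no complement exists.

Need y with 847 ∨ y = 1694 and 847 ∧ y = 1.
Checking each element gives: 2.

2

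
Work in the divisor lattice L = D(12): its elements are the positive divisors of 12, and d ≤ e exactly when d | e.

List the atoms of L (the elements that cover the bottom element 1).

The atoms are exactly the elements that cover 1: 2, 3.

2, 3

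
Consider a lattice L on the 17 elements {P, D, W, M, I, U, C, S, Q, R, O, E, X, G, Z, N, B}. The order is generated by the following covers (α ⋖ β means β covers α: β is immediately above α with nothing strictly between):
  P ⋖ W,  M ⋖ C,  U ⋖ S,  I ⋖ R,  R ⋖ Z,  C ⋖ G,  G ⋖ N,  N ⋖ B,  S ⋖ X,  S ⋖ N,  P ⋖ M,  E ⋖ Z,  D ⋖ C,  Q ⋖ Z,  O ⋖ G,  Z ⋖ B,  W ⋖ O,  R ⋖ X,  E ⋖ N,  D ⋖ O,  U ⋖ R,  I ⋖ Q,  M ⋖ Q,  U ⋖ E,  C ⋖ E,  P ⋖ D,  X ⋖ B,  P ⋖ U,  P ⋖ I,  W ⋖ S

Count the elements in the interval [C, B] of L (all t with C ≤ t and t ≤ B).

The interval [C, B] = {B, C, E, G, N, Z}, which has 6 elements.

6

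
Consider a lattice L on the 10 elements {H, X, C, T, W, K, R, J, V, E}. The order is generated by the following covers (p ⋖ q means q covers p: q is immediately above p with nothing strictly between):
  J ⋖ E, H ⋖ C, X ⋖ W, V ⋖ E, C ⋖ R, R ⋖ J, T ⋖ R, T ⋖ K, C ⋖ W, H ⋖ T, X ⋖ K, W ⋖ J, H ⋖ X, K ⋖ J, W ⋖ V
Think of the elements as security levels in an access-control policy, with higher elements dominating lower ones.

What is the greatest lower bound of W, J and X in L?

Common lower bounds of {W, J, X}: H, X.
The greatest among these is X.

X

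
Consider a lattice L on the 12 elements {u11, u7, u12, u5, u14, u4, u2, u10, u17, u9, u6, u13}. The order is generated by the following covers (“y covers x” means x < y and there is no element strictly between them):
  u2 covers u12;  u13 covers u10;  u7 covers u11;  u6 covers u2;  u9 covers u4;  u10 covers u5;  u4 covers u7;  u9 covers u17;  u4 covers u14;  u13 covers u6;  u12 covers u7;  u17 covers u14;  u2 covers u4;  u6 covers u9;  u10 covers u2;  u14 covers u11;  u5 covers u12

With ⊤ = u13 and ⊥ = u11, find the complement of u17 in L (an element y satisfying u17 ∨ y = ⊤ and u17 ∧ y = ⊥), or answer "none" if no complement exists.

u5

Need y with u17 ∨ y = u13 and u17 ∧ y = u11.
Checking each element gives: u5.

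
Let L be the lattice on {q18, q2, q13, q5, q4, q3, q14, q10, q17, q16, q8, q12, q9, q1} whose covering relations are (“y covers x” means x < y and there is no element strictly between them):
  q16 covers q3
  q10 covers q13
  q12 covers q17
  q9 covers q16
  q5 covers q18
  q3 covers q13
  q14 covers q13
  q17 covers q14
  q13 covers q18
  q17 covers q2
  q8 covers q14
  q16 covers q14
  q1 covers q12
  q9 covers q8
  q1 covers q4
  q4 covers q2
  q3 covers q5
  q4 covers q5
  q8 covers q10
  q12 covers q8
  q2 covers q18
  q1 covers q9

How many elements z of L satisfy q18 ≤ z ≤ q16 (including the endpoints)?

The interval [q18, q16] = {q13, q14, q16, q18, q3, q5}, which has 6 elements.

6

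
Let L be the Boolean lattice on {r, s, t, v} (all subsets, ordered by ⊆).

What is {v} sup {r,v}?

{r,v}

Under ⊆, join is union: {v} ∪ {r,v} = {r,v}.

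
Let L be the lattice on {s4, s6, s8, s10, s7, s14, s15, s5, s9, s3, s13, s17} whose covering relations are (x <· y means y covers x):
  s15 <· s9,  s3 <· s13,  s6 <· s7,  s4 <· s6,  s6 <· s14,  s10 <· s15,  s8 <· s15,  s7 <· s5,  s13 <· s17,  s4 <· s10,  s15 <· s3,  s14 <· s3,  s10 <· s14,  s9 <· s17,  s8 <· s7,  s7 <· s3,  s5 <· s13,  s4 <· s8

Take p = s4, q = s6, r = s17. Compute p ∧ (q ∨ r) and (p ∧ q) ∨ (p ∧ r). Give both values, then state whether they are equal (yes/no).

q ∨ r = s17, so p ∧ (q ∨ r) = s4 ∧ s17 = s4.
p ∧ q = s4 and p ∧ r = s4, so (p ∧ q) ∨ (p ∧ r) = s4 ∨ s4 = s4.
Equal: yes.

s4; s4; yes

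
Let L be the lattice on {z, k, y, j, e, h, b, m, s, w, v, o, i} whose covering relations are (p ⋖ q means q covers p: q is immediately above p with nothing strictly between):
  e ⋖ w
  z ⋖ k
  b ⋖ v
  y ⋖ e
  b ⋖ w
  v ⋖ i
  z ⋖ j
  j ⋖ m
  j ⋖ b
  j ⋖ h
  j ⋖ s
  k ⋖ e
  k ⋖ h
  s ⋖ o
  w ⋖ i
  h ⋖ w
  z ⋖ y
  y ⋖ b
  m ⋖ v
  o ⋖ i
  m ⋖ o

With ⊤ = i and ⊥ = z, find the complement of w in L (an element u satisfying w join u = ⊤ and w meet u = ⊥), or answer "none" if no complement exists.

none

For every candidate u, either w ∨ u ≠ i or w ∧ u ≠ z; no complement exists.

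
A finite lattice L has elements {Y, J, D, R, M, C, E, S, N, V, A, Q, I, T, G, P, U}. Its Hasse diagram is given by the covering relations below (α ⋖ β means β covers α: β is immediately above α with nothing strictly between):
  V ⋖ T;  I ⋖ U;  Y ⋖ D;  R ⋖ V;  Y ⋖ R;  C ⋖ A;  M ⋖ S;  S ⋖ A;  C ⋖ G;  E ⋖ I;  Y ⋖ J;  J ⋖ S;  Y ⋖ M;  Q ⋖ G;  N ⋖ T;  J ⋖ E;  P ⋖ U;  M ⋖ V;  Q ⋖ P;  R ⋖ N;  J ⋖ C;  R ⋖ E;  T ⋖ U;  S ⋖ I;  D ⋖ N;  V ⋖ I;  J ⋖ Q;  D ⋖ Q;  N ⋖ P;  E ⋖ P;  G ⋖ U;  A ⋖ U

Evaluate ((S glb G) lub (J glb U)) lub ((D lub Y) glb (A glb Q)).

J

S ∧ G = J
J ∧ U = J
J ∨ J = J
D ∨ Y = D
A ∧ Q = J
D ∧ J = Y
J ∨ Y = J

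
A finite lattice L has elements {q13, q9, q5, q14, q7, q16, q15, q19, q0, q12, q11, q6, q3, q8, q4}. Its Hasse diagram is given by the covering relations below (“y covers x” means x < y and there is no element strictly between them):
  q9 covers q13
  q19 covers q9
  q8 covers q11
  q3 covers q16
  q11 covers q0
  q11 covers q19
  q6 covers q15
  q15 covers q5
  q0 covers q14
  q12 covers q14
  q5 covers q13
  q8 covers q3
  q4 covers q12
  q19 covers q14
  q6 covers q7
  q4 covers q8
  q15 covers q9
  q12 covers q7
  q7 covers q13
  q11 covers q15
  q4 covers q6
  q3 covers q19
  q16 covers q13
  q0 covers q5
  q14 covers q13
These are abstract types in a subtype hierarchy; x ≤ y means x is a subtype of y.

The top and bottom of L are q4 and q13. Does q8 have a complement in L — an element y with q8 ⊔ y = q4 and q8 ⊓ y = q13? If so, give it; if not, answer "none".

q7

Need y with q8 ∨ y = q4 and q8 ∧ y = q13.
Checking each element gives: q7.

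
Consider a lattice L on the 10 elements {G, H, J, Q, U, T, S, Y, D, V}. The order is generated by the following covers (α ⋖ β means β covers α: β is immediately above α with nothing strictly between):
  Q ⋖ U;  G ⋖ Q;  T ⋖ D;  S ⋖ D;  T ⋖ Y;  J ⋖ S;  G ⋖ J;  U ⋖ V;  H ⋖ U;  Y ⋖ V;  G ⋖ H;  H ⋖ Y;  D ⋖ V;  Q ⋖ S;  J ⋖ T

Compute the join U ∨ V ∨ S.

V

Common upper bounds of {U, V, S}: V.
The least among these is V.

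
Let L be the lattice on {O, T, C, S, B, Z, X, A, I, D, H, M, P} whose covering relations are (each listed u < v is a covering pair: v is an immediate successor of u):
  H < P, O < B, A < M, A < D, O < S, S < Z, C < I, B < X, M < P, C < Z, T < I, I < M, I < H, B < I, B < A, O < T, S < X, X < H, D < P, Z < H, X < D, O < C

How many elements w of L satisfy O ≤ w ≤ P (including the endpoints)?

The interval [O, P] = {A, B, C, D, H, I, M, O, P, S, T, X, Z}, which has 13 elements.

13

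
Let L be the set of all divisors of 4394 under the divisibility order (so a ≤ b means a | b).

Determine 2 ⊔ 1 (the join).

2

Common upper bounds of {2, 1}: 2, 26, 338, 4394.
The least among these is 2.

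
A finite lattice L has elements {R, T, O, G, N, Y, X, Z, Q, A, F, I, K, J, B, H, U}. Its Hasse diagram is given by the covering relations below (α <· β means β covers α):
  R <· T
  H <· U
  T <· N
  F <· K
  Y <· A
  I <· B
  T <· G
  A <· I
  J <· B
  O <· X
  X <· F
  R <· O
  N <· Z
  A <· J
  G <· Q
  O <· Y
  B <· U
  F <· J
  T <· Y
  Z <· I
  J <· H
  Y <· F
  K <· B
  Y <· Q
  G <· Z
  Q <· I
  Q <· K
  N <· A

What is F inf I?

Y

Common lower bounds of {F, I}: O, R, T, Y.
The greatest among these is Y.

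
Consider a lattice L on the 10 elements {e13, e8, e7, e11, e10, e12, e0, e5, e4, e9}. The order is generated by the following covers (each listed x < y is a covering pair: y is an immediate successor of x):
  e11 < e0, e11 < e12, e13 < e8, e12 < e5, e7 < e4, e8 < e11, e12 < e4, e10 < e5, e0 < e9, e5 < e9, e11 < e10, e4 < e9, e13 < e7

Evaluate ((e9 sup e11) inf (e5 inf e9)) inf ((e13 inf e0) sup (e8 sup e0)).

e9 ∨ e11 = e9
e5 ∧ e9 = e5
e9 ∧ e5 = e5
e13 ∧ e0 = e13
e8 ∨ e0 = e0
e13 ∨ e0 = e0
e5 ∧ e0 = e11

e11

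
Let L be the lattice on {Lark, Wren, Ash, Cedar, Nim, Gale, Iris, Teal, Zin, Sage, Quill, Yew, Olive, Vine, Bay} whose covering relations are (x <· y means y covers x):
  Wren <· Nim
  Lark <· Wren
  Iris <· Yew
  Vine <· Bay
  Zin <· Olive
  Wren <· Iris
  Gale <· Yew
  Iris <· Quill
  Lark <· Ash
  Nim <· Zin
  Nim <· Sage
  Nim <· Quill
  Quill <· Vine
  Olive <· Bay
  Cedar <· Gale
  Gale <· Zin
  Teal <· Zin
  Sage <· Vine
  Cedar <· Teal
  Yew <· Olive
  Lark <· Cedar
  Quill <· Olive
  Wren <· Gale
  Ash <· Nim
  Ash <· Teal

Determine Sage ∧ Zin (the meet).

Common lower bounds of {Sage, Zin}: Ash, Lark, Nim, Wren.
The greatest among these is Nim.

Nim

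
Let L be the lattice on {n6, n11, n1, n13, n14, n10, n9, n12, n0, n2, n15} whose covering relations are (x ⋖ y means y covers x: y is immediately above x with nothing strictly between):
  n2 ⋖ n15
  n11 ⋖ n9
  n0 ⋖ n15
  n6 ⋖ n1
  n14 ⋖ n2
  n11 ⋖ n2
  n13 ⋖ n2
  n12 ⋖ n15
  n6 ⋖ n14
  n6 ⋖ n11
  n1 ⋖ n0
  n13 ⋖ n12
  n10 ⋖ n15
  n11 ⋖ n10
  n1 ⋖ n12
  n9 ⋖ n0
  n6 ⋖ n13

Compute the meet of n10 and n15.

Common lower bounds of {n10, n15}: n10, n11, n6.
The greatest among these is n10.

n10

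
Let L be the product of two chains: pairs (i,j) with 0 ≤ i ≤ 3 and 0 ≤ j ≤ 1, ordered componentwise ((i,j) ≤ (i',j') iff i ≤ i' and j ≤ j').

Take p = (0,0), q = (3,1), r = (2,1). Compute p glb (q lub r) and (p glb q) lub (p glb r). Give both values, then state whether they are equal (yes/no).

(0,0); (0,0); yes

q lub r = (3,1), so p glb (q lub r) = (0,0) glb (3,1) = (0,0).
p glb q = (0,0) and p glb r = (0,0), so (p glb q) lub (p glb r) = (0,0) lub (0,0) = (0,0).
Equal: yes.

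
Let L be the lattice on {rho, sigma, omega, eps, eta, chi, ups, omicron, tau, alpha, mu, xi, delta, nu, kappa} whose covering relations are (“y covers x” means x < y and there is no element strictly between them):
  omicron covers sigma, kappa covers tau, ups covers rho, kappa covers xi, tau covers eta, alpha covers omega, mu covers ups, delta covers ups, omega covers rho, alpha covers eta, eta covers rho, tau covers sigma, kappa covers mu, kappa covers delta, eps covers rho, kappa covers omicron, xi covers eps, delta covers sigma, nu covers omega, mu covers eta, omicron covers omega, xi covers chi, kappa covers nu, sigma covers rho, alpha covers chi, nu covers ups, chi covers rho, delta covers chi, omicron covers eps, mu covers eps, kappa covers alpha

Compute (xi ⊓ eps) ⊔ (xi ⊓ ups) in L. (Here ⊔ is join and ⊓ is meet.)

eps

xi ∧ eps = eps
xi ∧ ups = rho
eps ∨ rho = eps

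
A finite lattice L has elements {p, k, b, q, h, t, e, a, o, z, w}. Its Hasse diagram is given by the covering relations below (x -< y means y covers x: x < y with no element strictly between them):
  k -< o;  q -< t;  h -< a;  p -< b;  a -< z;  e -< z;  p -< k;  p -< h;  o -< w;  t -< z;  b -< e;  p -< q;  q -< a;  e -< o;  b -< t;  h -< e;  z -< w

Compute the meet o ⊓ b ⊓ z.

b

Common lower bounds of {o, b, z}: b, p.
The greatest among these is b.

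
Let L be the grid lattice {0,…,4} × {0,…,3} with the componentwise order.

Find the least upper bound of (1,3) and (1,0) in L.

In a product of chains, the join is componentwise max, giving (1,3).

(1,3)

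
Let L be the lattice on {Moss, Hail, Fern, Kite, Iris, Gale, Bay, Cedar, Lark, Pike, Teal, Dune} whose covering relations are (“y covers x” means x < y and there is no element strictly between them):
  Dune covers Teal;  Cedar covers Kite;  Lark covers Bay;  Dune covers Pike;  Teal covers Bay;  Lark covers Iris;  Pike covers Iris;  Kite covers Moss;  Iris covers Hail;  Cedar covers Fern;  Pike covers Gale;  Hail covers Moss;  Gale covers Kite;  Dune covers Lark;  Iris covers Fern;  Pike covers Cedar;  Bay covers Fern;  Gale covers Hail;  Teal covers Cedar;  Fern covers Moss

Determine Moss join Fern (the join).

Common upper bounds of {Moss, Fern}: Bay, Cedar, Dune, Fern, Iris, Lark, Pike, Teal.
The least among these is Fern.

Fern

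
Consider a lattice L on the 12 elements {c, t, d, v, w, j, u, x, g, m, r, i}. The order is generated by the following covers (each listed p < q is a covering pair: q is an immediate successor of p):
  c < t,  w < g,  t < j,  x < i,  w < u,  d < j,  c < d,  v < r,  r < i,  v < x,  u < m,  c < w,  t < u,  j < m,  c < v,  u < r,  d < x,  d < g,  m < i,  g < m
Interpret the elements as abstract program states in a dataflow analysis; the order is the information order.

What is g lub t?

Common upper bounds of {g, t}: i, m.
The least among these is m.

m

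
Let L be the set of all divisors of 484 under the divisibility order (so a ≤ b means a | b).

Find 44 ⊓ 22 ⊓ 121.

11

Common lower bounds of {44, 22, 121}: 1, 11.
The greatest among these is 11.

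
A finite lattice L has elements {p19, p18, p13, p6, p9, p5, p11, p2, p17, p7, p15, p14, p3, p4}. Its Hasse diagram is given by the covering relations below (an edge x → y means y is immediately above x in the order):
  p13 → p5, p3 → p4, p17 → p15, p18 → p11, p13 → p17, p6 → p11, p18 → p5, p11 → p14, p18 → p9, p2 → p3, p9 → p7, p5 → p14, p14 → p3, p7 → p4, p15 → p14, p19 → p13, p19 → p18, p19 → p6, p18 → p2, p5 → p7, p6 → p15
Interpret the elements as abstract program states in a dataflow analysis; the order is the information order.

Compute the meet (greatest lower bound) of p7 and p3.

Common lower bounds of {p7, p3}: p13, p18, p19, p5.
The greatest among these is p5.

p5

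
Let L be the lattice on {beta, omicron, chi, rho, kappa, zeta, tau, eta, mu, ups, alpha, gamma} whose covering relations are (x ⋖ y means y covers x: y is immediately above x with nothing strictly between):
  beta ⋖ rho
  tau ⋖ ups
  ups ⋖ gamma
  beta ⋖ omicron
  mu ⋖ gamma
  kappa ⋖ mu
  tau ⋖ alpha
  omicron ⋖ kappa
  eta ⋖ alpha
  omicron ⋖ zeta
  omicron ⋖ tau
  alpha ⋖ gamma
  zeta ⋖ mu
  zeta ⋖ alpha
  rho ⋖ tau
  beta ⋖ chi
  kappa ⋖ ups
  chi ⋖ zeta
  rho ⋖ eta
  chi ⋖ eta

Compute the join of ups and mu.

gamma

Common upper bounds of {ups, mu}: gamma.
The least among these is gamma.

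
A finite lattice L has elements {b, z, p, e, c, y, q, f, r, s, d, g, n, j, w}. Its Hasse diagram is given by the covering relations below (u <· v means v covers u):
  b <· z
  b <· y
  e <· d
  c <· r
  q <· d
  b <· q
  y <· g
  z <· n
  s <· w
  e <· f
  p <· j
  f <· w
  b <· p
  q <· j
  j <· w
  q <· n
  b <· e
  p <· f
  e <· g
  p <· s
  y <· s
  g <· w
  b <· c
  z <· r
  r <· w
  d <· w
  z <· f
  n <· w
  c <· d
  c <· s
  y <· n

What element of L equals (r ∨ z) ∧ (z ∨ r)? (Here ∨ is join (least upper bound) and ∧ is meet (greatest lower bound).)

r ∨ z = r
z ∨ r = r
r ∧ r = r

r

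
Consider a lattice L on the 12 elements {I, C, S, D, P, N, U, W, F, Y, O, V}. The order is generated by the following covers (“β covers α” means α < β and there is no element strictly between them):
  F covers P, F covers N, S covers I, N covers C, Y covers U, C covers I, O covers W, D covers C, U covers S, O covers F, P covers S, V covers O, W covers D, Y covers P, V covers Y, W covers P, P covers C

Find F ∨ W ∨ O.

Common upper bounds of {F, W, O}: O, V.
The least among these is O.

O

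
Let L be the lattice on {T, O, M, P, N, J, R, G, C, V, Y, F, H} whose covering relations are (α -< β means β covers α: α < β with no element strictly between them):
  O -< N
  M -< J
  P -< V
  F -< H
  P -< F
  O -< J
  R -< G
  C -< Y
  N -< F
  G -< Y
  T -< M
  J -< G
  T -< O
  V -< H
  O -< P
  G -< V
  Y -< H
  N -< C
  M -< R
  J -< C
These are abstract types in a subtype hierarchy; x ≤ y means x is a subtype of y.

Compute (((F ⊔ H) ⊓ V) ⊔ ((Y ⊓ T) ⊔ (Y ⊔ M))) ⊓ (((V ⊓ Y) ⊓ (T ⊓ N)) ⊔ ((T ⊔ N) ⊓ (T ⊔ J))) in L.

F ∨ H = H
H ∧ V = V
Y ∧ T = T
Y ∨ M = Y
T ∨ Y = Y
V ∨ Y = H
V ∧ Y = G
T ∧ N = T
G ∧ T = T
T ∨ N = N
T ∨ J = J
N ∧ J = O
T ∨ O = O
H ∧ O = O

O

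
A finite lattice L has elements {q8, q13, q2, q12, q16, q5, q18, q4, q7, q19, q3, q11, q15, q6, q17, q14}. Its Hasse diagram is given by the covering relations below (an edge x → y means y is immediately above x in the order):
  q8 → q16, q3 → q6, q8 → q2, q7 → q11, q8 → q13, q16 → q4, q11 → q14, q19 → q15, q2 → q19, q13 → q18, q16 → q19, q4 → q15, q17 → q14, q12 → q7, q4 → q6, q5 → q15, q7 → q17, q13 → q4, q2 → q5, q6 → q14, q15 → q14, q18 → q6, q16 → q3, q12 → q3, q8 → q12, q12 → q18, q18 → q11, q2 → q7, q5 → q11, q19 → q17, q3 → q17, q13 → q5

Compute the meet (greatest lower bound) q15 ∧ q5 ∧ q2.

q2

Common lower bounds of {q15, q5, q2}: q2, q8.
The greatest among these is q2.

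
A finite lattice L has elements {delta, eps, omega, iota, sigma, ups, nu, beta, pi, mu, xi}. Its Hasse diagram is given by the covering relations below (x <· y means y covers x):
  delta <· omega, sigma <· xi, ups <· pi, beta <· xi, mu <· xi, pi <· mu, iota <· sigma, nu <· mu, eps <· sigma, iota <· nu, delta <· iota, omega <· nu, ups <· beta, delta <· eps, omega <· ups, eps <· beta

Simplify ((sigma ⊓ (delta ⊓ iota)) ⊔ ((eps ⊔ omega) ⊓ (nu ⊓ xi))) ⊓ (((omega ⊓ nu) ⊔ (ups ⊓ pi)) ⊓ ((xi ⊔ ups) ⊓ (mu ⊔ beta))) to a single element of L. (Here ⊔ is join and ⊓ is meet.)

delta ∧ iota = delta
sigma ∧ delta = delta
eps ∨ omega = beta
nu ∧ xi = nu
beta ∧ nu = omega
delta ∨ omega = omega
omega ∧ nu = omega
ups ∧ pi = ups
omega ∨ ups = ups
xi ∨ ups = xi
mu ∨ beta = xi
xi ∧ xi = xi
ups ∧ xi = ups
omega ∧ ups = omega

omega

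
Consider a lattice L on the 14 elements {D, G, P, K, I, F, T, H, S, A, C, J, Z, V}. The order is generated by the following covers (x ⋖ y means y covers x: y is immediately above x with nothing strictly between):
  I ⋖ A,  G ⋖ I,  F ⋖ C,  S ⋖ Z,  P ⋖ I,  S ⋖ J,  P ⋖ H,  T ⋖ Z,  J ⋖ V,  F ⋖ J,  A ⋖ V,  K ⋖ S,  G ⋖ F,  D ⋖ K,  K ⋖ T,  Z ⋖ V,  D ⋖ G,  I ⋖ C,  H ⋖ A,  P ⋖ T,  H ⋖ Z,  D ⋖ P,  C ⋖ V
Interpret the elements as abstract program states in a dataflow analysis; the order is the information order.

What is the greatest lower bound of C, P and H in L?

Common lower bounds of {C, P, H}: D, P.
The greatest among these is P.

P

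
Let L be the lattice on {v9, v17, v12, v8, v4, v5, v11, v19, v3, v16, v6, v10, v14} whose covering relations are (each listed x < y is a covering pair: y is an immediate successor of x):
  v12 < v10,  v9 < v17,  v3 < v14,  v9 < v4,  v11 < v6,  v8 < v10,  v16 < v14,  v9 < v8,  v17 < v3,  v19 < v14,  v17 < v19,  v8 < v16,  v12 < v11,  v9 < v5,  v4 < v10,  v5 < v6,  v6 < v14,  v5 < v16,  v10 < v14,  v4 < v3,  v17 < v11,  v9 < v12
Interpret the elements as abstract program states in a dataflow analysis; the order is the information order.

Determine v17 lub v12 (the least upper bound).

Common upper bounds of {v17, v12}: v11, v14, v6.
The least among these is v11.

v11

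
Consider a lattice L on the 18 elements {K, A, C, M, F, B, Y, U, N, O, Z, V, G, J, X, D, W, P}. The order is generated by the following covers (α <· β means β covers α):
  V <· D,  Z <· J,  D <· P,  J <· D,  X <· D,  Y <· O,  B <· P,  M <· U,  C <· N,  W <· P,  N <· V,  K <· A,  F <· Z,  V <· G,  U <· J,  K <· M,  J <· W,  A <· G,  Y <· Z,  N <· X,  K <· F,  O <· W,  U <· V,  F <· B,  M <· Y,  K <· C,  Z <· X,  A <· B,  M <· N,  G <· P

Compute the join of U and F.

Common upper bounds of {U, F}: D, J, P, W.
The least among these is J.

J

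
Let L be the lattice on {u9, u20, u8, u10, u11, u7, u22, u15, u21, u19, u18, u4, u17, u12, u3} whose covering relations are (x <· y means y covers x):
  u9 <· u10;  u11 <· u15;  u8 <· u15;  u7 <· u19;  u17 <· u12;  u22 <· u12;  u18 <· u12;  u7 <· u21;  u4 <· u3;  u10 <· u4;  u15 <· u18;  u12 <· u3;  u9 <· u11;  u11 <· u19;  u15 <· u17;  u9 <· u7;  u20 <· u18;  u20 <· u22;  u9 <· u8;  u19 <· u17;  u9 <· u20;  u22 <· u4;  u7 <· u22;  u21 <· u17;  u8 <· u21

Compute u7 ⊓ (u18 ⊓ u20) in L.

u9

u18 ∧ u20 = u20
u7 ∧ u20 = u9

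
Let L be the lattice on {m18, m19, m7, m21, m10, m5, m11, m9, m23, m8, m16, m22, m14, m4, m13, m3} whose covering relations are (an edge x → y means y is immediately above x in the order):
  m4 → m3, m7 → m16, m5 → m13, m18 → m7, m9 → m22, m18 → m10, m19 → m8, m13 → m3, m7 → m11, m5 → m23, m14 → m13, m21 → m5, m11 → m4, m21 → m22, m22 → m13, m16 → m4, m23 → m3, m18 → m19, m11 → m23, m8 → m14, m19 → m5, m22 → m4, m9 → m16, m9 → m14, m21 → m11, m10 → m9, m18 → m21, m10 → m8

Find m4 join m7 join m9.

Common upper bounds of {m4, m7, m9}: m3, m4.
The least among these is m4.

m4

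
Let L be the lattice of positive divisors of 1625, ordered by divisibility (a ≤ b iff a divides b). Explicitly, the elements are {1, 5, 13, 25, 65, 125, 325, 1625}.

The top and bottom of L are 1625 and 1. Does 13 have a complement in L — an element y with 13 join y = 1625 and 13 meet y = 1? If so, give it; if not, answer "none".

Need y with 13 ∨ y = 1625 and 13 ∧ y = 1.
Checking each element gives: 125.

125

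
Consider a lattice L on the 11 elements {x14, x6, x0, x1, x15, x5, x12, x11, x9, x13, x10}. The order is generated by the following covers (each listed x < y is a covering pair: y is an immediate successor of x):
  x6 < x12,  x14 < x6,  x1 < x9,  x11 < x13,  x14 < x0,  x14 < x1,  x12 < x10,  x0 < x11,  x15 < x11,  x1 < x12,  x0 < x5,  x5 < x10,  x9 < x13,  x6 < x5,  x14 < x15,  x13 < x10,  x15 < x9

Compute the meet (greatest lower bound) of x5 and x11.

x0

Common lower bounds of {x5, x11}: x0, x14.
The greatest among these is x0.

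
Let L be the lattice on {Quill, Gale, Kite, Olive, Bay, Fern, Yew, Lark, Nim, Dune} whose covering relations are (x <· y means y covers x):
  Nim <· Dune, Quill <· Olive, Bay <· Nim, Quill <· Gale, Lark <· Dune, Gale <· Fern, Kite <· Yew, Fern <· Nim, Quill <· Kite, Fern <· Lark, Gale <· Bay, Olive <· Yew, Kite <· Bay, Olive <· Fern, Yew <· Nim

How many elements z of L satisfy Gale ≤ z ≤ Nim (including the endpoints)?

The interval [Gale, Nim] = {Bay, Fern, Gale, Nim}, which has 4 elements.

4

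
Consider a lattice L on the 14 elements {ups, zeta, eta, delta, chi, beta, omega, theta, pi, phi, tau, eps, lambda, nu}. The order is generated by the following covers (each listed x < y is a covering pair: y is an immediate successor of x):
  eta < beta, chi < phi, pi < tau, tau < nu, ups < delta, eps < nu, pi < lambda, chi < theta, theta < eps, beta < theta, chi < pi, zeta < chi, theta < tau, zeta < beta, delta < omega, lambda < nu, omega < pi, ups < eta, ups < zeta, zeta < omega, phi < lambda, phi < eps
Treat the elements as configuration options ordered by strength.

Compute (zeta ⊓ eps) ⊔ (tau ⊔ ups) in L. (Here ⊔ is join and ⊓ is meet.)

tau

zeta ∧ eps = zeta
tau ∨ ups = tau
zeta ∨ tau = tau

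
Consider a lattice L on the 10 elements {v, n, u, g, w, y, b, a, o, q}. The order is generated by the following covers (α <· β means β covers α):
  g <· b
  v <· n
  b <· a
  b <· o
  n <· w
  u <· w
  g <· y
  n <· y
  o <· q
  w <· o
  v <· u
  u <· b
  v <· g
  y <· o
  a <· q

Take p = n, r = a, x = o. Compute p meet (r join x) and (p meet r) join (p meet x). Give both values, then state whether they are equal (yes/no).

n; n; yes

r join x = q, so p meet (r join x) = n meet q = n.
p meet r = v and p meet x = n, so (p meet r) join (p meet x) = v join n = n.
Equal: yes.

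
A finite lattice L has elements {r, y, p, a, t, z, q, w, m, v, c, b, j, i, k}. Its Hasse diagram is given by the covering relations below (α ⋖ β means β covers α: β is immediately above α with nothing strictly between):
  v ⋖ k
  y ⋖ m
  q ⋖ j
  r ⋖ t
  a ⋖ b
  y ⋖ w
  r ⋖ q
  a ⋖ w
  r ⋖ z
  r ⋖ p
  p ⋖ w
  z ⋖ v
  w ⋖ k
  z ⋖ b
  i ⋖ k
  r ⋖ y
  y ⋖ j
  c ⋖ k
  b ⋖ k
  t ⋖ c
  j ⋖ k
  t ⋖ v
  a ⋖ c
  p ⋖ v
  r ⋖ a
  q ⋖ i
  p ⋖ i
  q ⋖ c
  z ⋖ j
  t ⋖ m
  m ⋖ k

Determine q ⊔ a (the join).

c

Common upper bounds of {q, a}: c, k.
The least among these is c.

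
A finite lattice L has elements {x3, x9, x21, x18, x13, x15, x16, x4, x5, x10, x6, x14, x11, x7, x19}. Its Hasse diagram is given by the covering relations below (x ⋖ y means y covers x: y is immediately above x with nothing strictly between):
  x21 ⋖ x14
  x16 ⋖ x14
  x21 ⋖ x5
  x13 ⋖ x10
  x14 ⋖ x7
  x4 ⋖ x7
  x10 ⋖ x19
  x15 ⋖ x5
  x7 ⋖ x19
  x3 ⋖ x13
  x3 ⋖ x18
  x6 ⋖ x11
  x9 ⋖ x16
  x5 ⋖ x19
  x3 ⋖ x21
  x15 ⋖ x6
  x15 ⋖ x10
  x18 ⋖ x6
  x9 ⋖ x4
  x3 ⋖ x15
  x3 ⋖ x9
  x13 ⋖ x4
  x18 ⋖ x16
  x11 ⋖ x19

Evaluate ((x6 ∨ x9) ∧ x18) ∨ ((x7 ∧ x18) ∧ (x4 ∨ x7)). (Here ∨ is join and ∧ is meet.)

x6 ∨ x9 = x19
x19 ∧ x18 = x18
x7 ∧ x18 = x18
x4 ∨ x7 = x7
x18 ∧ x7 = x18
x18 ∨ x18 = x18

x18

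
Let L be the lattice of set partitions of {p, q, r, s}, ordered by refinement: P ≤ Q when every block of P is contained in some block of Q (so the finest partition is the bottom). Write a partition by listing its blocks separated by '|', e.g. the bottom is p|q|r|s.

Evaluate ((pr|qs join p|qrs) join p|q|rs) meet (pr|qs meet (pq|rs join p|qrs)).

pr|qs

pr|qs ∨ p|qrs = pqrs
pqrs ∨ p|q|rs = pqrs
pq|rs ∨ p|qrs = pqrs
pr|qs ∧ pqrs = pr|qs
pqrs ∧ pr|qs = pr|qs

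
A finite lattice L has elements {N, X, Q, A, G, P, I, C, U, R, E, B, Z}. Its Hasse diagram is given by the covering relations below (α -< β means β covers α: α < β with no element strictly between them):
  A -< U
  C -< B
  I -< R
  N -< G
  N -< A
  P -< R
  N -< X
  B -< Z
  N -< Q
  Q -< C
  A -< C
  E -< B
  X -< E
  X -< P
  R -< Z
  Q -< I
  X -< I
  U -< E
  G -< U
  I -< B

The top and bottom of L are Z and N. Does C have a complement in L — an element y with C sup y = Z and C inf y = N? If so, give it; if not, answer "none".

Need y with C ∨ y = Z and C ∧ y = N.
Checking each element gives: P.

P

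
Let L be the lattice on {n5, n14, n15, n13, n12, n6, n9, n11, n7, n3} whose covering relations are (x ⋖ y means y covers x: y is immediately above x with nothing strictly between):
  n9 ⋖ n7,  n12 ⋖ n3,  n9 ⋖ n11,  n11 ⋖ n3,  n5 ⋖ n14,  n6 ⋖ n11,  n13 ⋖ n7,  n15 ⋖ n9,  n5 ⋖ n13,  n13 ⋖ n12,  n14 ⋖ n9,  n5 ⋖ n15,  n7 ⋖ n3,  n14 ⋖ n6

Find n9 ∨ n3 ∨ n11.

n3

Common upper bounds of {n9, n3, n11}: n3.
The least among these is n3.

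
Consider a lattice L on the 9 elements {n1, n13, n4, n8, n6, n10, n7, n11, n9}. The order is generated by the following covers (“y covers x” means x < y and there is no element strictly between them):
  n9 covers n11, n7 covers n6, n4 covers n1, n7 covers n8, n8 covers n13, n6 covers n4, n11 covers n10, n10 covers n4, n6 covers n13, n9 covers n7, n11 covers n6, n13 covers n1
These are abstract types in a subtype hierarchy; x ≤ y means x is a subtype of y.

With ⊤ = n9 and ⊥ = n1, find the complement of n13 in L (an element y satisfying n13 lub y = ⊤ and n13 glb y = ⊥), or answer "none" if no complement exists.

For every candidate y, either n13 ∨ y ≠ n9 or n13 ∧ y ≠ n1; no complement exists.

none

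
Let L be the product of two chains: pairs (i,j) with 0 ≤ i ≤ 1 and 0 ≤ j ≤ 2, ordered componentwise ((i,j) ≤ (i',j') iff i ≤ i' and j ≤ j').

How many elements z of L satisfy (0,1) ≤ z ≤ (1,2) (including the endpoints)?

The interval [(0,1), (1,2)] = {(0,1), (0,2), (1,1), (1,2)}, which has 4 elements.

4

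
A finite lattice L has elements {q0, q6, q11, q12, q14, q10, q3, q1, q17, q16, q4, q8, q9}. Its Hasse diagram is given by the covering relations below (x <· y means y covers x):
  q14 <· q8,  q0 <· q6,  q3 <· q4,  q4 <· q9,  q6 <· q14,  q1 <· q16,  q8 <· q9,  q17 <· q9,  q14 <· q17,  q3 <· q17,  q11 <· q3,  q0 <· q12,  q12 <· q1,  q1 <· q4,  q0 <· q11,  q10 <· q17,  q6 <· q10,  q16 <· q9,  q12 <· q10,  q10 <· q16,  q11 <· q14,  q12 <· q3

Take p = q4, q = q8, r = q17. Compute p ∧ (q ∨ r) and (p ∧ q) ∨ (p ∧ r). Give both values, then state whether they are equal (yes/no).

q ∨ r = q9, so p ∧ (q ∨ r) = q4 ∧ q9 = q4.
p ∧ q = q11 and p ∧ r = q3, so (p ∧ q) ∨ (p ∧ r) = q11 ∨ q3 = q3.
Equal: no.

q4; q3; no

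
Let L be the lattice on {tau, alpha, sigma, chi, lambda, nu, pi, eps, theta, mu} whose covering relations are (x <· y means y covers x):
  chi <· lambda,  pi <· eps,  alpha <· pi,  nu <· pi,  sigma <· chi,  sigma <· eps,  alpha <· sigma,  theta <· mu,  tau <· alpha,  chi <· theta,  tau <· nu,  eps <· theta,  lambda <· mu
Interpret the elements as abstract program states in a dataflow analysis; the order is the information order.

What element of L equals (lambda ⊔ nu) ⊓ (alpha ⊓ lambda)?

lambda ∨ nu = mu
alpha ∧ lambda = alpha
mu ∧ alpha = alpha

alpha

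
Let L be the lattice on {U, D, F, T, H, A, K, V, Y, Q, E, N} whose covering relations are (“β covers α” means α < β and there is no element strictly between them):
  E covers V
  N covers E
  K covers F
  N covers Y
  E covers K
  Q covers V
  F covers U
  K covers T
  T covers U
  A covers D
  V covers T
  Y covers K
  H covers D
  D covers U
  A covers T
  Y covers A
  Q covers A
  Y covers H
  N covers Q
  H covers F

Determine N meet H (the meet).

H

Common lower bounds of {N, H}: D, F, H, U.
The greatest among these is H.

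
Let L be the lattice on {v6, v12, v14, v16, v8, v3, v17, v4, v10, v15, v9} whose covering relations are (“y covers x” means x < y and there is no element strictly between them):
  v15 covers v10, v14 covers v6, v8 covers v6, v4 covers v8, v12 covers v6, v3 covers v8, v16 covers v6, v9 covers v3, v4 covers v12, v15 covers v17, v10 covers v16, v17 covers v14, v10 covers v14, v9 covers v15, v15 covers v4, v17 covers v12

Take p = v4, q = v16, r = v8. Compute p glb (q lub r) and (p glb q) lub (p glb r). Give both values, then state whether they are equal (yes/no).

v4; v8; no

q lub r = v15, so p glb (q lub r) = v4 glb v15 = v4.
p glb q = v6 and p glb r = v8, so (p glb q) lub (p glb r) = v6 lub v8 = v8.
Equal: no.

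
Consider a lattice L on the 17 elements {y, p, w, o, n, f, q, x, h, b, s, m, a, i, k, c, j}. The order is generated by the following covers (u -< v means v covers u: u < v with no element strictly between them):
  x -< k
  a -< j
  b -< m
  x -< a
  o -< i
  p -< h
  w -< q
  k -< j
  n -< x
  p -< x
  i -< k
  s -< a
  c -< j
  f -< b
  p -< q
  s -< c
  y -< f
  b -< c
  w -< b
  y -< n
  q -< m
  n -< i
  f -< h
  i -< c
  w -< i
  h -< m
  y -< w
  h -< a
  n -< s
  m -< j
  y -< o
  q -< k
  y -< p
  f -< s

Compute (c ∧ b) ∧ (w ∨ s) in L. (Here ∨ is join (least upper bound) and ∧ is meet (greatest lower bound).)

b

c ∧ b = b
w ∨ s = c
b ∧ c = b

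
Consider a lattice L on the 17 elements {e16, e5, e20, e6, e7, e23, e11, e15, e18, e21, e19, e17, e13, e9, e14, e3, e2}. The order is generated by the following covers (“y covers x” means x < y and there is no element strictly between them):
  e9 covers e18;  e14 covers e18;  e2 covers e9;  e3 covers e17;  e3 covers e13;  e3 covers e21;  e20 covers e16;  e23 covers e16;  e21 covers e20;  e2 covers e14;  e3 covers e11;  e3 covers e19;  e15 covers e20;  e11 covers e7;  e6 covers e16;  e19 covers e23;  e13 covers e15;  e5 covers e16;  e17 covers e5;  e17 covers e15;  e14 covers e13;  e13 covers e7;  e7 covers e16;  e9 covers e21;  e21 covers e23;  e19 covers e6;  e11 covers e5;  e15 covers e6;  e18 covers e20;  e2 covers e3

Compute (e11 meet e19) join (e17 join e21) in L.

e11 ∧ e19 = e16
e17 ∨ e21 = e3
e16 ∨ e3 = e3

e3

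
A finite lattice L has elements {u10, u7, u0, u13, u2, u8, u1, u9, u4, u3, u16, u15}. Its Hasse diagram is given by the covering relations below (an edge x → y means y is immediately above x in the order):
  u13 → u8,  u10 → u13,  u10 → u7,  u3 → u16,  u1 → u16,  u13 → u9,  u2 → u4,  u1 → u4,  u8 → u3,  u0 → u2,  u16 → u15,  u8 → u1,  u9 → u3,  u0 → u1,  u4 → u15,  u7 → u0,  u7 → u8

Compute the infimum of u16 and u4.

u1

Common lower bounds of {u16, u4}: u0, u1, u10, u13, u7, u8.
The greatest among these is u1.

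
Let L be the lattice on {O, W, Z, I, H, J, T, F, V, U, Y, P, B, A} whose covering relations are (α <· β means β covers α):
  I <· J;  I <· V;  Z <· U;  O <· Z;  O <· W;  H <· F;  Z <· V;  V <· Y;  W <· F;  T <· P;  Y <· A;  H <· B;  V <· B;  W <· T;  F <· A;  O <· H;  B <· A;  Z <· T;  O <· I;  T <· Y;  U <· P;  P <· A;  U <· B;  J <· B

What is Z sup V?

Common upper bounds of {Z, V}: A, B, V, Y.
The least among these is V.

V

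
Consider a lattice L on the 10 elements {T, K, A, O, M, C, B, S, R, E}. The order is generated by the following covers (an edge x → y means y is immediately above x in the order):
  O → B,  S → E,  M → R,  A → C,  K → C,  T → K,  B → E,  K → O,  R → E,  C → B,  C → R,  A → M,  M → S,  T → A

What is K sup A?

Common upper bounds of {K, A}: B, C, E, R.
The least among these is C.

C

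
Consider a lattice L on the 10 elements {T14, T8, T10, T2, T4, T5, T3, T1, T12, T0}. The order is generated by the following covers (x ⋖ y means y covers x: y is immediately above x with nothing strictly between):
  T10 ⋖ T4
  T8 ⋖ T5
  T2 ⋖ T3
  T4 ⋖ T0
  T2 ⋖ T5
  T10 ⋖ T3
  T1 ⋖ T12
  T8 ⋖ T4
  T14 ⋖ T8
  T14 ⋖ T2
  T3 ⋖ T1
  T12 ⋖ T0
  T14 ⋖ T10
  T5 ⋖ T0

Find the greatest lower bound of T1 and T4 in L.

T10

Common lower bounds of {T1, T4}: T10, T14.
The greatest among these is T10.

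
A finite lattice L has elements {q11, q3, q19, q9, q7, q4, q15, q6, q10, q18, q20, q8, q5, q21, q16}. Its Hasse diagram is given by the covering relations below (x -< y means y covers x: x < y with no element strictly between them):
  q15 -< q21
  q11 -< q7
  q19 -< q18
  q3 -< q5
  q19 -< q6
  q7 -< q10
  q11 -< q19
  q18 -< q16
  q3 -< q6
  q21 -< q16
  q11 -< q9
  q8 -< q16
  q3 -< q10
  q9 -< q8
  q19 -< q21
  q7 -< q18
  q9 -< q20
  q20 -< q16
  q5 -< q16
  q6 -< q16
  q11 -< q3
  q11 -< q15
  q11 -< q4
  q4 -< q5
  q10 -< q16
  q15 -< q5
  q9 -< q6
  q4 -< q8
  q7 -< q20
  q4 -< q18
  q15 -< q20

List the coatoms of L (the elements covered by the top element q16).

The coatoms are exactly the elements covered by q16: q10, q18, q20, q21, q5, q6, q8.

q10, q18, q20, q21, q5, q6, q8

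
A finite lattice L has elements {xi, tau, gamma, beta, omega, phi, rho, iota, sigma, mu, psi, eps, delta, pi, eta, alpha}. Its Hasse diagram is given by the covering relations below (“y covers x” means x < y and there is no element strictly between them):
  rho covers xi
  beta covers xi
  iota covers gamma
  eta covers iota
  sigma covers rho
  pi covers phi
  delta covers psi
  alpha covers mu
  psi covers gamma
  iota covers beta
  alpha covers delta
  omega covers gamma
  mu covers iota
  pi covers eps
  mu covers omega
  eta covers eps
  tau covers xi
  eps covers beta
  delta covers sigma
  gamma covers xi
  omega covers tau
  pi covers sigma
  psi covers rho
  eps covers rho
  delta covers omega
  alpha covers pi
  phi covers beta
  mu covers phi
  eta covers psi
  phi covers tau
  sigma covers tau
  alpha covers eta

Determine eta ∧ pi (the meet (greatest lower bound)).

eps

Common lower bounds of {eta, pi}: beta, eps, rho, xi.
The greatest among these is eps.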